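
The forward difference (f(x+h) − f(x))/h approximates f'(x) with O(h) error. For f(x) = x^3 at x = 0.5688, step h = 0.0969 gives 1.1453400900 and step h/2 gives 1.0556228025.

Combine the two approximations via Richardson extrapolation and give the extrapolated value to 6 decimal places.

0.965906

Leading term ∝ h^1; use weight 2 = 2^1.
Top: 2(1.0556228025) − (1.1453400900) = 0.9659055150
0.9659055150 ÷ 1 = 0.9659055150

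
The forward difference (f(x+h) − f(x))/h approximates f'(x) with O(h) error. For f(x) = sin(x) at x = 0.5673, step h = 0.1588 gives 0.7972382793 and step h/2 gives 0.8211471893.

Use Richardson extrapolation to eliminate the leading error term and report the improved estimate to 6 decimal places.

0.845056

The method has order 1: 2^1 = 2.
Top: 2(0.8211471893) − (0.7972382793) = 0.8450560993
R = 0.8450560993/1 = 0.8450560993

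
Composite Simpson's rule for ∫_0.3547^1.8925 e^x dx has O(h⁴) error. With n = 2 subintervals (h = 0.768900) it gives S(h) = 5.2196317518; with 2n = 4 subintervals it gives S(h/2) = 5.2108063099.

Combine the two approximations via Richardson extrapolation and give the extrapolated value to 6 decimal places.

5.210218

Error is O(h^4); halving h shrinks it by 2^4 = 16.
16×5.2108063099 − 5.2196317518 = 78.1532692066
R = 78.1532692066/15 = 5.2102179471
Shift from A(h/2): −0.0005883628.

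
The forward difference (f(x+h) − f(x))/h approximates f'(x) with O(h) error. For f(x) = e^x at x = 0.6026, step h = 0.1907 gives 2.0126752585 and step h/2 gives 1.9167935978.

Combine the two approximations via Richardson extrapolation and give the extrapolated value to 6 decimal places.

Method order is 1; weight 2^1 = 2.
2*1.9167935978 − 2.0126752585 = 1.8209119371
Denominator 2 − 1 = 1.
R = 1.8209119371/1 = 1.8209119371
Correction |R − A(h/2)| = 9.588e-02; gap |A(h/2) − A(h)| = 9.588e-02.

1.820912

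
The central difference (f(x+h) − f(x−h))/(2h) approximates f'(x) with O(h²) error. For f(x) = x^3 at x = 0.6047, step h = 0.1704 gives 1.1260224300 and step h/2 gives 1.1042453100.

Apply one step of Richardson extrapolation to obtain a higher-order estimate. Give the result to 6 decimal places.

1.096986

The method has order 2: 2^2 = 4.
Top: 4(1.1042453100) − (1.1260224300) = 3.2909588100
(4·1.1042453100 − 1.1260224300)/(4 − 1) = 1.0969862700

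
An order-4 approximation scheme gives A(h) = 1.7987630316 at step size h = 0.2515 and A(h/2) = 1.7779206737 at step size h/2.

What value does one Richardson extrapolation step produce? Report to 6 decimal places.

1.776531

With r = 4 the leading error scales as h^4, so the weight is 2^4 = 16.
16 × 1.7779206737 − 1.7987630316 = 26.6479677476
Divide by 2^4 − 1 = 15.
Extrapolated: 26.6479677476 / 15 = 1.7765311832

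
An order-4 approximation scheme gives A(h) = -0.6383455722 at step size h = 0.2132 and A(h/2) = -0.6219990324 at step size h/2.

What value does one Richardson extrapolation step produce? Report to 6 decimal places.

Error is O(h^4); halving h shrinks it by 2^4 = 16.
Numerator 16*A(h/2) − A(h) = 16*(-0.6219990324) − (-0.6383455722) = -9.3136389462
Divide by 2^4 − 1 = 15.
Result: -0.6209092631
Shift from A(h/2): +0.0010897693.

-0.620909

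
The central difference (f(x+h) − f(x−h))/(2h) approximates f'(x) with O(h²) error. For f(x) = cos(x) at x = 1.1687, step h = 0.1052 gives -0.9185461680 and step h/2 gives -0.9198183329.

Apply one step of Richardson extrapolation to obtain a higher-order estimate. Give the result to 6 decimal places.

-0.920242

With r = 2 the leading error scales as h^2, so the weight is 2^2 = 4.
4·(-0.9198183329) = -3.6792733316; subtract (-0.9185461680) → -2.7607271636
R = (-2.7607271636)/3 = -0.9202423879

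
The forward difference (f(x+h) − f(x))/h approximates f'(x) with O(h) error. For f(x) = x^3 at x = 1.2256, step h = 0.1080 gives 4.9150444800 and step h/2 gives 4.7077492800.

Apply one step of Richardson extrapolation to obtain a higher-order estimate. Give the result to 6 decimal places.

4.500454

Order 1 gives 2^r = 2 and 2^r − 1 = 1.
Numerator 2 × A(h/2) − A(h) = 2 × 4.7077492800 − 4.9150444800 = 4.5004540800
R = 4.5004540800/1 = 4.5004540800
Correction |R − A(h/2)| = 2.073e-01; gap |A(h/2) − A(h)| = 2.073e-01.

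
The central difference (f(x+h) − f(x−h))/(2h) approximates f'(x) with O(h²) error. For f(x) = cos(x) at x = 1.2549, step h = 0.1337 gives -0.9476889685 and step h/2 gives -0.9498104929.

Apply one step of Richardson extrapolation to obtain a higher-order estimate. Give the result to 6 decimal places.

-0.950518

Error is O(h^2); halving h shrinks it by 2^2 = 4.
4*(-0.9498104929) = -3.7992419716; (-3.7992419716) − (-0.9476889685) = -2.8515530031
Extrapolated: (-2.8515530031) / 3 = -0.9505176677
Correction |R − A(h/2)| = 7.072e-04; gap |A(h/2) − A(h)| = 2.122e-03.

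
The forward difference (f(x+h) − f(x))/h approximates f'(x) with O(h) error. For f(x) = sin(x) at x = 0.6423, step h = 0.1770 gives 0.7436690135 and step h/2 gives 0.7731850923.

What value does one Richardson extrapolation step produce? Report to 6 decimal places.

r = 1, so 2^r = 2.
2 × 0.7731850923 = 1.5463701846; 1.5463701846 − 0.7436690135 = 0.8027011711
Extrapolated: 0.8027011711 / 1 = 0.8027011711

0.802701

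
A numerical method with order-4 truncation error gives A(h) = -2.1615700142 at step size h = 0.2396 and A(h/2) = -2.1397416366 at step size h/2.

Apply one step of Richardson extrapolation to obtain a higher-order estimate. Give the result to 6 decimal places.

r = 4, so 2^r = 16.
Weighted: (-34.2358661856) − (-2.1615700142) = -32.0742961714
(-32.0742961714) ÷ 15 = -2.1382864114
Gap between inputs: 2.183e-02; correction applied: +0.0014552252.

-2.138286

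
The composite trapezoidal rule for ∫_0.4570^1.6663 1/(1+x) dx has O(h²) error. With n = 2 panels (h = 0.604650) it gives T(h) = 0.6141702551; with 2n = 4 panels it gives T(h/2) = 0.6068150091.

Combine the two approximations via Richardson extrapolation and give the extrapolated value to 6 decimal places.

The method has order 2: 2^2 = 4.
Difference of the inputs: 0.6068150091 − 0.6141702551 = -0.0073552460
Divide by 2^2 − 1 = 3: (-0.0073552460)/3 = -0.0024517487
R = 0.6068150091 − 0.0024517487 = 0.6043632604

0.604363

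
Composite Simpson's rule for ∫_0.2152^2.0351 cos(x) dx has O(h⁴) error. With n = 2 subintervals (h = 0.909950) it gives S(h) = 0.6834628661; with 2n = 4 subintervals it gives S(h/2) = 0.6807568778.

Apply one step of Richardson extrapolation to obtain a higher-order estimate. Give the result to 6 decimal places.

Order 4 gives 2^r = 16 and 2^r − 1 = 15.
16×0.6807568778 = 10.8921100448; subtract 0.6834628661 → 10.2086471787
Denominator 16 − 1 = 15.
So the Richardson estimate is 0.6805764786.
Shift from A(h/2): −0.0001803992.

0.680576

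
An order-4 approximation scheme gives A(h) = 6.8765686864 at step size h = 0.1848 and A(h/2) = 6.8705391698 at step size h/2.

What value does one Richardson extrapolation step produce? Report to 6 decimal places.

r = 4: numerator weight 16, denominator 15.
16·6.8705391698 = 109.9286267168; subtract 6.8765686864 → 103.0520580304
(16·6.8705391698 − 6.8765686864)/(16 − 1) = 6.8701372020
Correction |R − A(h/2)| = 4.020e-04; gap |A(h/2) − A(h)| = 6.030e-03.

6.870137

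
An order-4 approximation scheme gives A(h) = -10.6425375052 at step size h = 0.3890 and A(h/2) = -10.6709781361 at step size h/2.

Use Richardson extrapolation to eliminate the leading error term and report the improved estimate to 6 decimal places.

-10.672874

Leading term ∝ h^4; use weight 16 = 2^4.
Numerator 16*A(h/2) − A(h) = 16*(-10.6709781361) − (-10.6425375052) = -160.0931126724
Extrapolated: (-160.0931126724) / 15 = -10.6728741782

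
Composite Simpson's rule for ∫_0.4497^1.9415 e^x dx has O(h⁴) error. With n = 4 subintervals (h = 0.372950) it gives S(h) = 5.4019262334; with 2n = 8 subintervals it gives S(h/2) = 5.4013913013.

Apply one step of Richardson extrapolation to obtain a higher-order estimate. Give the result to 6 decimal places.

Order 4 gives 2^r = 16 and 2^r − 1 = 15.
16·5.4013913013 = 86.4222608208; subtract 5.4019262334 → 81.0203345874
Divide by 2^4 − 1 = 15.
(16·5.4013913013 − 5.4019262334)/(16 − 1) = 5.4013556392

5.401356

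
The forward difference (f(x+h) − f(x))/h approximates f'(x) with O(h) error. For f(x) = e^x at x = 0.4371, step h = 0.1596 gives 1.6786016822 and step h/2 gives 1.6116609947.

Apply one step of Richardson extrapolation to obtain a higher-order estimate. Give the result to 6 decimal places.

Leading term ∝ h^1; use weight 2 = 2^1.
2^1·A(h/2) = 3.2233219894; minus A(h) gives 1.5447203072.
Divide by 2^1 − 1 = 1.
Result: 1.5447203072

1.544720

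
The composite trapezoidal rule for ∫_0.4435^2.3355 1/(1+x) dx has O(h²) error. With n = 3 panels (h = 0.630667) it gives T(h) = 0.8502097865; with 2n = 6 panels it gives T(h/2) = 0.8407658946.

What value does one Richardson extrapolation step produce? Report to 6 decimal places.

0.837618

Order 2 gives 2^r = 4 and 2^r − 1 = 3.
Difference of the inputs: 0.8407658946 − 0.8502097865 = -0.0094438919
Divide by 2^2 − 1 = 3: (-0.0094438919)/3 = -0.0031479640
R = A(h/2) + (A(h/2) − A(h))/3 = 0.8407658946 − 0.0031479640 = 0.8376179306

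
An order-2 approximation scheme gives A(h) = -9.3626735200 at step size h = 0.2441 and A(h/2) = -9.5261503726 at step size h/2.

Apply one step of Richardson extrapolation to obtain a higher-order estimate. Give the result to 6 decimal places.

Order 2 gives 2^r = 4 and 2^r − 1 = 3.
Numerator 4·A(h/2) − A(h) = 4·(-9.5261503726) − (-9.3626735200) = -28.7419279704
Divide by 2^2 − 1 = 3.
So the Richardson estimate is -9.5806426568.
Shift from A(h/2): −0.0544922842.

-9.580643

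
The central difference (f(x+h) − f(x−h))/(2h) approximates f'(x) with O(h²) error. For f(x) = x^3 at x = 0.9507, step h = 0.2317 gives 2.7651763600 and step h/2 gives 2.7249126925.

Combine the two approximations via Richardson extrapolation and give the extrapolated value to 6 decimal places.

With r = 2 the leading error scales as h^2, so the weight is 2^2 = 4.
4×2.7249126925 = 10.8996507700; subtract 2.7651763600 → 8.1344744100
Divide by 2^2 − 1 = 3.
Result: 2.7114914700
Gap between inputs: 4.026e-02; correction applied: −0.0134212225.

2.711491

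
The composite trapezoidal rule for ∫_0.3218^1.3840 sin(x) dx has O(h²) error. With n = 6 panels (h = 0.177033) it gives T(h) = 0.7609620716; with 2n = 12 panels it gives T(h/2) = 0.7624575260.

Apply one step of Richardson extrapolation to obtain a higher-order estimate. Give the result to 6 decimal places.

Leading term ∝ h^2; use weight 4 = 2^2.
4*0.7624575260 = 3.0498301040; 3.0498301040 − 0.7609620716 = 2.2888680324
Divide by 2^2 − 1 = 3.
Extrapolated: 2.2888680324 / 3 = 0.7629560108
Shift from A(h/2): +0.0004984848.

0.762956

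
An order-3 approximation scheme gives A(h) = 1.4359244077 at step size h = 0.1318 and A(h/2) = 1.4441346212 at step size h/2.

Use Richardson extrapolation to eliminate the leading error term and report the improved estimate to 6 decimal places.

Error is O(h^3); halving h shrinks it by 2^3 = 8.
Top: 8(1.4441346212) − (1.4359244077) = 10.1171525619
Divide by 2^3 − 1 = 7.
So the Richardson estimate is 1.4453075088.

1.445308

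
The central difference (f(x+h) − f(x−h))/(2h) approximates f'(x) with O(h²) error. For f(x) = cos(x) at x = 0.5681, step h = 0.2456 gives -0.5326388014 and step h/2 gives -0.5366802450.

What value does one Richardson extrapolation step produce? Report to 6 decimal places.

-0.538027

The method has order 2: 2^2 = 4.
Top: 4(-0.5366802450) − (-0.5326388014) = -1.6140821786
(4 × (-0.5366802450) − (-0.5326388014))/(4 − 1) = -0.5380273929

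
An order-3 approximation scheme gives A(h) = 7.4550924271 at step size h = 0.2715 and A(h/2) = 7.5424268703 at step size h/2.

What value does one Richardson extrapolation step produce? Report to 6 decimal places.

7.554903

Order 3 gives 2^r = 8 and 2^r − 1 = 7.
A(h/2) − A(h) = 7.5424268703 − 7.4550924271 = 0.0873344432
Correction (A(h/2) − A(h))/(8 − 1) = 0.0873344432/7 = 0.0124763490
R = 7.5424268703 + 0.0124763490 = 7.5549032193
Shift from A(h/2): +0.0124763490.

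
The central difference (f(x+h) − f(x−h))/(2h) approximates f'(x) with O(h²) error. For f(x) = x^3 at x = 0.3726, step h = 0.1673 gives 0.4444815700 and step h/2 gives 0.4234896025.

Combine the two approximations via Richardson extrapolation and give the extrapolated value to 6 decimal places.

0.416492

Error is O(h^2); halving h shrinks it by 2^2 = 4.
Difference of the inputs: 0.4234896025 − 0.4444815700 = -0.0209919675
Divide by 2^2 − 1 = 3: (-0.0209919675)/3 = -0.0069973225
R = 0.4234896025 − 0.0069973225 = 0.4164922800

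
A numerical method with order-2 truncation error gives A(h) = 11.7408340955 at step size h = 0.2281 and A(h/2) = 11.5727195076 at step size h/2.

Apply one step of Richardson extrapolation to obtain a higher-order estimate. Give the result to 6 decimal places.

11.516681

Method order is 2; weight 2^2 = 4.
A(h/2) − A(h) = 11.5727195076 − 11.7408340955 = -0.1681145879
Correction (A(h/2) − A(h))/(4 − 1) = (-0.1681145879)/3 = -0.0560381960
R = 11.5727195076 − 0.0560381960 = 11.5166813116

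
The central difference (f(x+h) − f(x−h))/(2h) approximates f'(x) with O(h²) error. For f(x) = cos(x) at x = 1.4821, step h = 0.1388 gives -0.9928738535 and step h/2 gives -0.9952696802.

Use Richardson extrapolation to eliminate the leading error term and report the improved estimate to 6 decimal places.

Order 2 gives 2^r = 4 and 2^r − 1 = 3.
4·(-0.9952696802) − (-0.9928738535) = -2.9882048673
Divide by 2^2 − 1 = 3.
Result: -0.9960682891

-0.996068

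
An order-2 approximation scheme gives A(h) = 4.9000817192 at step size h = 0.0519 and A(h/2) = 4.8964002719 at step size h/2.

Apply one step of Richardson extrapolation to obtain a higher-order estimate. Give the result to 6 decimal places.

The method has order 2: 2^2 = 4.
4·4.8964002719 − 4.9000817192 = 14.6855193684
Divide by 2^2 − 1 = 3.
14.6855193684 ÷ 3 = 4.8951731228
Shift from A(h/2): −0.0012271491.

4.895173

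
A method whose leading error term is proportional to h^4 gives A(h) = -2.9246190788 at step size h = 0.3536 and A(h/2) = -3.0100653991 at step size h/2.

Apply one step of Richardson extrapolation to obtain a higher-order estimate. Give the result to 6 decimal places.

r = 4: numerator weight 16, denominator 15.
Numerator 16·A(h/2) − A(h) = 16·(-3.0100653991) − (-2.9246190788) = -45.2364273068
(-45.2364273068) ÷ 15 = -3.0157618205

-3.015762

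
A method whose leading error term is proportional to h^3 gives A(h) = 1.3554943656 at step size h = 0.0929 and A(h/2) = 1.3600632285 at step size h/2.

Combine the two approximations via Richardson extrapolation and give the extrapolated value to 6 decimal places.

1.360716

Method order is 3; weight 2^3 = 8.
8 × 1.3600632285 = 10.8805058280; 10.8805058280 − 1.3554943656 = 9.5250114624
Denominator 8 − 1 = 7.
R = 9.5250114624/7 = 1.3607159232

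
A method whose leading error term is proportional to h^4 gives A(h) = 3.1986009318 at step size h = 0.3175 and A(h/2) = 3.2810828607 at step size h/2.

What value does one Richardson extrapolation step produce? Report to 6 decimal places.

Order 4 gives 2^r = 16 and 2^r − 1 = 15.
Weighted: 52.4973257712 − 3.1986009318 = 49.2987248394
Denominator 16 − 1 = 15.
R = 49.2987248394/15 = 3.2865816560
Shift from A(h/2): +0.0054987953.

3.286582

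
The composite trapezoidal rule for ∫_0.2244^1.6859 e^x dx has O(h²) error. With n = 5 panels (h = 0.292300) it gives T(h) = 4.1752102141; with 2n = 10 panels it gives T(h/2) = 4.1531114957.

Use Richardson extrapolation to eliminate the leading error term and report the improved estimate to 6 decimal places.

Order 2 gives 2^r = 4 and 2^r − 1 = 3.
Numerator 4·A(h/2) − A(h) = 4·4.1531114957 − 4.1752102141 = 12.4372357687
12.4372357687 ÷ 3 = 4.1457452562

4.145745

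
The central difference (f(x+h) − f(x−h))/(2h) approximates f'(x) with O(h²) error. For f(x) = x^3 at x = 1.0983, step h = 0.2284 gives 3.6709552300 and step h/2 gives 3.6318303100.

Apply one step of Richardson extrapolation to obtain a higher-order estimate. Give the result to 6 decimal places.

3.618789

Order 2 gives 2^r = 4 and 2^r − 1 = 3.
Weighted: 14.5273212400 − 3.6709552300 = 10.8563660100
(4·3.6318303100 − 3.6709552300)/(4 − 1) = 3.6187886700
Correction |R − A(h/2)| = 1.304e-02; gap |A(h/2) − A(h)| = 3.912e-02.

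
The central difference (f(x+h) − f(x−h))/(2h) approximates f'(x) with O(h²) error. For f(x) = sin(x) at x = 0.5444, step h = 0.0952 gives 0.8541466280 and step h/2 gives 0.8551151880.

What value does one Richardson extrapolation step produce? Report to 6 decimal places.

0.855438

r = 2, so 2^r = 4.
2^2 × A(h/2) = 3.4204607520; minus A(h) gives 2.5663141240.
(4 × 0.8551151880 − 0.8541466280)/(4 − 1) = 0.8554380413
Gap between inputs: 9.686e-04; correction applied: +0.0003228533.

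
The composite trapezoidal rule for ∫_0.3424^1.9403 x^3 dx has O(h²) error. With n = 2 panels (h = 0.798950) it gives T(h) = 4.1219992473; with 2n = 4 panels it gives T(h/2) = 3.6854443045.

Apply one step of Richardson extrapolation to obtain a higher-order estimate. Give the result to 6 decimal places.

3.539926

Error is O(h^2); halving h shrinks it by 2^2 = 4.
A(h/2) − A(h) = 3.6854443045 − 4.1219992473 = -0.4365549428
Divide by 2^2 − 1 = 3: (-0.4365549428)/3 = -0.1455183143
R = A(h/2) + (A(h/2) − A(h))/3 = 3.6854443045 − 0.1455183143 = 3.5399259902
Correction |R − A(h/2)| = 1.455e-01; gap |A(h/2) − A(h)| = 4.366e-01.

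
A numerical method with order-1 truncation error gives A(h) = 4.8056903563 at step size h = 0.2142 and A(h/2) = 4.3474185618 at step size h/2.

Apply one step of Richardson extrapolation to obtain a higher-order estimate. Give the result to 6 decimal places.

3.889147

Error is O(h^1); halving h shrinks it by 2^1 = 2.
Numerator 2·A(h/2) − A(h) = 2·4.3474185618 − 4.8056903563 = 3.8891467673
Divide by 2^1 − 1 = 1.
(2·4.3474185618 − 4.8056903563)/(2 − 1) = 3.8891467673
Shift from A(h/2): −0.4582717945.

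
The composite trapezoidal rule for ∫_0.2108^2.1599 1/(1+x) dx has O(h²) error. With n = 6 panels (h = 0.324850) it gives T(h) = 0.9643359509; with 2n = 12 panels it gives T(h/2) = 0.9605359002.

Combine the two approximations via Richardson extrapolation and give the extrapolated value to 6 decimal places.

Method order is 2; weight 2^2 = 4.
Difference of the inputs: 0.9605359002 − 0.9643359509 = -0.0038000507
Divide by 2^2 − 1 = 3: (-0.0038000507)/3 = -0.0012666836
R = 0.9605359002 − 0.0012666836 = 0.9592692166

0.959269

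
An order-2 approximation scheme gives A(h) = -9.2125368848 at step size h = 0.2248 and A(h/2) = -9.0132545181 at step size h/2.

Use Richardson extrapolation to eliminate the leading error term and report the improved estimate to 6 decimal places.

With r = 2 the leading error scales as h^2, so the weight is 2^2 = 4.
Top: 4(-9.0132545181) − (-9.2125368848) = -26.8404811876
R = (-26.8404811876)/3 = -8.9468270625
Gap between inputs: 1.993e-01; correction applied: +0.0664274556.

-8.946827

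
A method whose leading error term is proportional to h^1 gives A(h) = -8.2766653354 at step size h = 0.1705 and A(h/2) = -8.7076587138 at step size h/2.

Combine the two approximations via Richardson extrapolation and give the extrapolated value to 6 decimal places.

-9.138652

Method order is 1; weight 2^1 = 2.
Numerator 2×A(h/2) − A(h) = 2×(-8.7076587138) − (-8.2766653354) = -9.1386520922
Divide by 2^1 − 1 = 1.
Extrapolated: (-9.1386520922) / 1 = -9.1386520922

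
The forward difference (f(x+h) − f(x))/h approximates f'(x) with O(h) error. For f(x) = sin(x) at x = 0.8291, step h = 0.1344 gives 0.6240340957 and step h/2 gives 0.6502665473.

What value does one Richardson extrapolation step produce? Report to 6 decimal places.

Method order is 1; weight 2^1 = 2.
Difference of the inputs: 0.6502665473 − 0.6240340957 = 0.0262324516
Correction (A(h/2) − A(h))/(2 − 1) = 0.0262324516/1 = 0.0262324516
R = 0.6502665473 + 0.0262324516 = 0.6764989989

0.676499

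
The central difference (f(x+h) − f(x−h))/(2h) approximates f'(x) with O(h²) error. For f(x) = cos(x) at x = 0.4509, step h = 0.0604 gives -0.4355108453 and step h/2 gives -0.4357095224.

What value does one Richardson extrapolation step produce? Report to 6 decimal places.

-0.435776

Error is O(h^2); halving h shrinks it by 2^2 = 4.
Weighted: (-1.7428380896) − (-0.4355108453) = -1.3073272443
(4*(-0.4357095224) − (-0.4355108453))/(4 − 1) = -0.4357757481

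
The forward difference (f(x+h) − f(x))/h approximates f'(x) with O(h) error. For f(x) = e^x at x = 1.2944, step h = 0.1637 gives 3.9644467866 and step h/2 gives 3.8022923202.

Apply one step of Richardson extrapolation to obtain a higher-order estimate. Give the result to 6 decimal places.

3.640138

Leading term ∝ h^1; use weight 2 = 2^1.
A(h/2) − A(h) = 3.8022923202 − 3.9644467866 = -0.1621544664
Divide by 2^1 − 1 = 1: (-0.1621544664)/1 = -0.1621544664
R = 3.8022923202 − 0.1621544664 = 3.6401378538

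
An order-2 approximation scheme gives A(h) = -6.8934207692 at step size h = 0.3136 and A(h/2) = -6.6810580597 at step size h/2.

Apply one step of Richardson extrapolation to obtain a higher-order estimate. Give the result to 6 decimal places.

r = 2, so 2^r = 4.
4×(-6.6810580597) − (-6.8934207692) = -19.8308114696
Extrapolated: (-19.8308114696) / 3 = -6.6102704899

-6.610270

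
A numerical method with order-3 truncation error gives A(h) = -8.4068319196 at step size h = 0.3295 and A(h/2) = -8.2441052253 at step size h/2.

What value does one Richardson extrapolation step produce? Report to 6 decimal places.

Method order is 3; weight 2^3 = 8.
8*(-8.2441052253) − (-8.4068319196) = -57.5460098828
Divide by 2^3 − 1 = 7.
So the Richardson estimate is -8.2208585547.

-8.220859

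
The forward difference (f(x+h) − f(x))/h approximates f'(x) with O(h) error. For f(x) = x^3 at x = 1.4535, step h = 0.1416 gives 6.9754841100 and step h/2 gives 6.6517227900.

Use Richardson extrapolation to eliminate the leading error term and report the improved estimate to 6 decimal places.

6.327961

The method has order 1: 2^1 = 2.
2 × 6.6517227900 − 6.9754841100 = 6.3279614700
Denominator 2 − 1 = 1.
Extrapolated: 6.3279614700 / 1 = 6.3279614700
Shift from A(h/2): −0.3237613200.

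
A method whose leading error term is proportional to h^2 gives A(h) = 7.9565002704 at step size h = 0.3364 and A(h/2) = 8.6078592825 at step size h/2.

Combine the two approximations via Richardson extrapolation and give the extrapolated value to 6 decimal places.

r = 2: numerator weight 4, denominator 3.
4*8.6078592825 = 34.4314371300; 34.4314371300 − 7.9565002704 = 26.4749368596
Denominator 4 − 1 = 3.
R = 26.4749368596/3 = 8.8249789532
Shift from A(h/2): +0.2171196707.

8.824979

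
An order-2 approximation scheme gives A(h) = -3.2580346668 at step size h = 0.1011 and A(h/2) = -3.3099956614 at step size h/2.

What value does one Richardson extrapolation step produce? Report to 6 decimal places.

-3.327316

Order 2 gives 2^r = 4 and 2^r − 1 = 3.
4·(-3.3099956614) = -13.2399826456; subtract (-3.2580346668) → -9.9819479788
Divide by 2^2 − 1 = 3.
R = (-9.9819479788)/3 = -3.3273159929
Shift from A(h/2): −0.0173203315.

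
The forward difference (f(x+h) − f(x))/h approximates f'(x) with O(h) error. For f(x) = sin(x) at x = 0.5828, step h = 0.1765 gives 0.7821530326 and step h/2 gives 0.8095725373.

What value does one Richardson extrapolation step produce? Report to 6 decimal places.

Order 1 gives 2^r = 2 and 2^r − 1 = 1.
Weighted: 1.6191450746 − 0.7821530326 = 0.8369920420
Denominator 2 − 1 = 1.
R = 0.8369920420/1 = 0.8369920420
Correction |R − A(h/2)| = 2.742e-02; gap |A(h/2) − A(h)| = 2.742e-02.

0.836992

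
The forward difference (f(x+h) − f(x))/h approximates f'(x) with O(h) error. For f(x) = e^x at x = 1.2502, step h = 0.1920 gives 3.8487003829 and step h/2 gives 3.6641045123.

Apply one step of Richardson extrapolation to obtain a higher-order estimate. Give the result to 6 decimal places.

The method has order 1: 2^1 = 2.
Weighted: 7.3282090246 − 3.8487003829 = 3.4795086417
Divide by 2^1 − 1 = 1.
Extrapolated: 3.4795086417 / 1 = 3.4795086417

3.479509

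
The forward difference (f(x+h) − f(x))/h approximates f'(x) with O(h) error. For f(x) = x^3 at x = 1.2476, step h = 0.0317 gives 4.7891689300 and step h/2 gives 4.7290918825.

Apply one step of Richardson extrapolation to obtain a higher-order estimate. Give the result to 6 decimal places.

r = 1, so 2^r = 2.
2^1·A(h/2) = 9.4581837650; minus A(h) gives 4.6690148350.
Divide by 2^1 − 1 = 1.
4.6690148350 ÷ 1 = 4.6690148350

4.669015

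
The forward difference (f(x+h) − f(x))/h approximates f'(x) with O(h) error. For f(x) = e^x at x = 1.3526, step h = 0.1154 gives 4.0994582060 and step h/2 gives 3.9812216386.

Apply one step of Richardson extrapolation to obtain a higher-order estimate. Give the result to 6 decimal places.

Error is O(h^1); halving h shrinks it by 2^1 = 2.
2·3.9812216386 = 7.9624432772; subtract 4.0994582060 → 3.8629850712
Extrapolated: 3.8629850712 / 1 = 3.8629850712

3.862985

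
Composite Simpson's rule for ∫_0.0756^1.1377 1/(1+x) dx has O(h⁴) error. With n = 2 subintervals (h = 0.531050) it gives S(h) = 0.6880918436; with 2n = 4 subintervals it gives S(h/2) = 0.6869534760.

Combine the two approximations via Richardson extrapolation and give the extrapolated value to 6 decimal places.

With r = 4 the leading error scales as h^4, so the weight is 2^4 = 16.
2^4×A(h/2) = 10.9912556160; minus A(h) gives 10.3031637724.
Divide by 2^4 − 1 = 15.
So the Richardson estimate is 0.6868775848.
Shift from A(h/2): −0.0000758912.

0.686878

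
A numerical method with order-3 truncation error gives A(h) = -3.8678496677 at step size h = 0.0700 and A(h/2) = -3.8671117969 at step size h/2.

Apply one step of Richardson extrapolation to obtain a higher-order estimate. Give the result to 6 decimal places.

-3.867006

Order 3 gives 2^r = 8 and 2^r − 1 = 7.
Difference of the inputs: -3.8671117969 − (-3.8678496677) = 0.0007378708
Divide by 2^3 − 1 = 7: 0.0007378708/7 = 0.0001054101
R = -3.8671117969 + 0.0001054101 = -3.8670063868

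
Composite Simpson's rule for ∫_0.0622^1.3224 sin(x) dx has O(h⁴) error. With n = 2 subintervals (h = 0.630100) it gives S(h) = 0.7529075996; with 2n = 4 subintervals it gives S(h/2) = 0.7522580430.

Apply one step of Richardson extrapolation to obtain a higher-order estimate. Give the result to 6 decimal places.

r = 4, so 2^r = 16.
16·0.7522580430 − 0.7529075996 = 11.2832210884
Extrapolated: 11.2832210884 / 15 = 0.7522147392

0.752215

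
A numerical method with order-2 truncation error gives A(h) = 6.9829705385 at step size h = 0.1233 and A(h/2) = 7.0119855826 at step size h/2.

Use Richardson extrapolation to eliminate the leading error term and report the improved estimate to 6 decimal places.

Method order is 2; weight 2^2 = 4.
4*7.0119855826 − 6.9829705385 = 21.0649717919
Divide by 2^2 − 1 = 3.
(4*7.0119855826 − 6.9829705385)/(4 − 1) = 7.0216572640

7.021657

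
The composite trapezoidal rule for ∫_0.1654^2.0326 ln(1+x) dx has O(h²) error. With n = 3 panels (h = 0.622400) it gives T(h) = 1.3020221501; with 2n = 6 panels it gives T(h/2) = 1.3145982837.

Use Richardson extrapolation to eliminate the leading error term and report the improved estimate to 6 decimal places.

The method has order 2: 2^2 = 4.
4·1.3145982837 = 5.2583931348; 5.2583931348 − 1.3020221501 = 3.9563709847
Extrapolated: 3.9563709847 / 3 = 1.3187903282
Correction |R − A(h/2)| = 4.192e-03; gap |A(h/2) − A(h)| = 1.258e-02.

1.318790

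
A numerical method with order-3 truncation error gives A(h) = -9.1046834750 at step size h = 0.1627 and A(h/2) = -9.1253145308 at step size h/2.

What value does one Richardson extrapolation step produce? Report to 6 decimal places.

-9.128262

Order 3 gives 2^r = 8 and 2^r − 1 = 7.
Top: 8(-9.1253145308) − (-9.1046834750) = -63.8978327714
(8 × (-9.1253145308) − (-9.1046834750))/(8 − 1) = -9.1282618245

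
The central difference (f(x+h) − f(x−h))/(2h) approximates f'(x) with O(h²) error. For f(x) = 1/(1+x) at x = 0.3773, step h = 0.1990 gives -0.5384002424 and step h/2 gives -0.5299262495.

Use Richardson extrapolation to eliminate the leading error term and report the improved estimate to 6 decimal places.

r = 2: numerator weight 4, denominator 3.
Top: 4(-0.5299262495) − (-0.5384002424) = -1.5813047556
R = (-1.5813047556)/3 = -0.5271015852
Shift from A(h/2): +0.0028246643.

-0.527102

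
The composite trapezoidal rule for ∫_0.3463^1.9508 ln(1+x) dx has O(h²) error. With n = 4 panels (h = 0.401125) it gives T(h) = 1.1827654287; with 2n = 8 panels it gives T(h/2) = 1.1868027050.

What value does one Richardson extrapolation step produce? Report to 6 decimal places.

With r = 2 the leading error scales as h^2, so the weight is 2^2 = 4.
2^2·A(h/2) = 4.7472108200; minus A(h) gives 3.5644453913.
(4·1.1868027050 − 1.1827654287)/(4 − 1) = 1.1881484638
Correction |R − A(h/2)| = 1.346e-03; gap |A(h/2) − A(h)| = 4.037e-03.

1.188148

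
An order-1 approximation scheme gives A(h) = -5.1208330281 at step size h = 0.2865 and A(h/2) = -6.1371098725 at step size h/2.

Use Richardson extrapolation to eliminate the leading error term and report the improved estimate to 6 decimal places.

-7.153387

Order 1 gives 2^r = 2 and 2^r − 1 = 1.
2·(-6.1371098725) = -12.2742197450; (-12.2742197450) − (-5.1208330281) = -7.1533867169
(-7.1533867169) ÷ 1 = -7.1533867169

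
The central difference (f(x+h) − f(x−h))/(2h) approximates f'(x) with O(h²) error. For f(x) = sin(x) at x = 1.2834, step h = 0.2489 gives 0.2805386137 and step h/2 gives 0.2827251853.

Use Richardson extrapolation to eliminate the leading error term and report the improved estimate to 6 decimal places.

r = 2: numerator weight 4, denominator 3.
Numerator 4 × A(h/2) − A(h) = 4 × 0.2827251853 − 0.2805386137 = 0.8503621275
Extrapolated: 0.8503621275 / 3 = 0.2834540425

0.283454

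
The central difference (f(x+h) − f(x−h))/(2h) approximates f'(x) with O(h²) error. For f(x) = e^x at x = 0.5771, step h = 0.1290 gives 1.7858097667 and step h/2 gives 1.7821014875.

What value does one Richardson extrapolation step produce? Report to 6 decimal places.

1.780865

With r = 2 the leading error scales as h^2, so the weight is 2^2 = 4.
Weighted: 7.1284059500 − 1.7858097667 = 5.3425961833
Extrapolated: 5.3425961833 / 3 = 1.7808653944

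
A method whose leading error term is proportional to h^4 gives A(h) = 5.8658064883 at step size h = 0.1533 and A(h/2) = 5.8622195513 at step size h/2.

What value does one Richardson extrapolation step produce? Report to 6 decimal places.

5.861980

Method order is 4; weight 2^4 = 16.
Difference of the inputs: 5.8622195513 − 5.8658064883 = -0.0035869370
Correction (A(h/2) − A(h))/(16 − 1) = (-0.0035869370)/15 = -0.0002391291
R = 5.8622195513 − 0.0002391291 = 5.8619804222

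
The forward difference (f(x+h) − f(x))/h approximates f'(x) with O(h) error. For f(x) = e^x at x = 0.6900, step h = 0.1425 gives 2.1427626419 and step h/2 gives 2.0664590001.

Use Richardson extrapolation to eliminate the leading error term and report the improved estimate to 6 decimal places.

1.990155

r = 1, so 2^r = 2.
Weighted: 4.1329180002 − 2.1427626419 = 1.9901553583
Divide by 2^1 − 1 = 1.
Extrapolated: 1.9901553583 / 1 = 1.9901553583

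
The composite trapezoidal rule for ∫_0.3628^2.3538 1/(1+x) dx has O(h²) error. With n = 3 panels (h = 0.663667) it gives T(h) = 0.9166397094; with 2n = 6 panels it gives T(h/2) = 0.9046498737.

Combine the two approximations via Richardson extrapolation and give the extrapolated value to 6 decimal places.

0.900653

Method order is 2; weight 2^2 = 4.
Numerator 4×A(h/2) − A(h) = 4×0.9046498737 − 0.9166397094 = 2.7019597854
Extrapolated: 2.7019597854 / 3 = 0.9006532618
Shift from A(h/2): −0.0039966119.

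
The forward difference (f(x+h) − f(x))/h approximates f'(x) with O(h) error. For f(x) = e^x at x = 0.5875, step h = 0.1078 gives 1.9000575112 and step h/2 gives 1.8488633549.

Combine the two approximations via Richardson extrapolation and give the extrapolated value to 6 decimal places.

Method order is 1; weight 2^1 = 2.
Top: 2(1.8488633549) − (1.9000575112) = 1.7976691986
Divide by 2^1 − 1 = 1.
So the Richardson estimate is 1.7976691986.
Gap between inputs: 5.119e-02; correction applied: −0.0511941563.

1.797669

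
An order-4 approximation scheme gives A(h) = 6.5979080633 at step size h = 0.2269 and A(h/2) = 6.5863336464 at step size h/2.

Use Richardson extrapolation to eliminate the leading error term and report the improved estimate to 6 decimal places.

The method has order 4: 2^4 = 16.
Numerator 16 × A(h/2) − A(h) = 16 × 6.5863336464 − 6.5979080633 = 98.7834302791
Denominator 16 − 1 = 15.
Extrapolated: 98.7834302791 / 15 = 6.5855620186
Shift from A(h/2): −0.0007716278.

6.585562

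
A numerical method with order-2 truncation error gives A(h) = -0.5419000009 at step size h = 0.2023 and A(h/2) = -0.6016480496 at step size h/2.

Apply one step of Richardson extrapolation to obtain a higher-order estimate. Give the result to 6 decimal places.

-0.621564

Order 2 gives 2^r = 4 and 2^r − 1 = 3.
Difference of the inputs: -0.6016480496 − (-0.5419000009) = -0.0597480487
Divide by 2^2 − 1 = 3: (-0.0597480487)/3 = -0.0199160162
R = A(h/2) + (A(h/2) − A(h))/3 = -0.6016480496 − 0.0199160162 = -0.6215640658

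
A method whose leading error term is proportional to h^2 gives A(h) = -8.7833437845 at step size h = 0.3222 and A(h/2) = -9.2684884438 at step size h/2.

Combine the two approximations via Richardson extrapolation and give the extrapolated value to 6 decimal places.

-9.430203

Method order is 2; weight 2^2 = 4.
Difference of the inputs: -9.2684884438 − (-8.7833437845) = -0.4851446593
Correction (A(h/2) − A(h))/(4 − 1) = (-0.4851446593)/3 = -0.1617148864
R = -9.2684884438 − 0.1617148864 = -9.4302033302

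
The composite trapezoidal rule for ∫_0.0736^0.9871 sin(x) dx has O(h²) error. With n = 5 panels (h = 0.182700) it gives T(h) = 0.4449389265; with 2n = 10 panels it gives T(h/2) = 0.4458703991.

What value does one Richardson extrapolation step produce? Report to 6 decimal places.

Order 2 gives 2^r = 4 and 2^r − 1 = 3.
4 × 0.4458703991 = 1.7834815964; 1.7834815964 − 0.4449389265 = 1.3385426699
Denominator 4 − 1 = 3.
Extrapolated: 1.3385426699 / 3 = 0.4461808900
Gap between inputs: 9.315e-04; correction applied: +0.0003104909.

0.446181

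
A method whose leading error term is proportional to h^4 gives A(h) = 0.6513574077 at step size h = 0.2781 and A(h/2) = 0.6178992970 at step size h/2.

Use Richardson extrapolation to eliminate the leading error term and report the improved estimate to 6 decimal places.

r = 4, so 2^r = 16.
Weighted: 9.8863887520 − 0.6513574077 = 9.2350313443
Extrapolated: 9.2350313443 / 15 = 0.6156687563
Correction |R − A(h/2)| = 2.231e-03; gap |A(h/2) − A(h)| = 3.346e-02.

0.615669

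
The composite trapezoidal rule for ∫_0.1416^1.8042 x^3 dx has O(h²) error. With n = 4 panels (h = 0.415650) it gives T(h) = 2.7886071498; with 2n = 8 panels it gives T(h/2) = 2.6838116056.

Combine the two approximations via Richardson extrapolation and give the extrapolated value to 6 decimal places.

The method has order 2: 2^2 = 4.
2^2*A(h/2) = 10.7352464224; minus A(h) gives 7.9466392726.
Denominator 4 − 1 = 3.
So the Richardson estimate is 2.6488797575.
Gap between inputs: 1.048e-01; correction applied: −0.0349318481.

2.648880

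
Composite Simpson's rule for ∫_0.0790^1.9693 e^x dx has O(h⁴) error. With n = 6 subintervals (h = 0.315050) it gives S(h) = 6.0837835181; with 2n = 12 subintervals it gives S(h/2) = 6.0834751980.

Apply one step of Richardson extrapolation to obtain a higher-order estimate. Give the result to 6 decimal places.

6.083455

Error is O(h^4); halving h shrinks it by 2^4 = 16.
16*6.0834751980 − 6.0837835181 = 91.2518196499
Divide by 2^4 − 1 = 15.
(16*6.0834751980 − 6.0837835181)/(16 − 1) = 6.0834546433
Gap between inputs: 3.083e-04; correction applied: −0.0000205547.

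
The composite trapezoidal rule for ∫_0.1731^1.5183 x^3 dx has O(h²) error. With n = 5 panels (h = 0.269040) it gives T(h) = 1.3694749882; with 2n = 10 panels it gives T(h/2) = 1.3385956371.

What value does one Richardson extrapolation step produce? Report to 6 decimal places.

1.328303

Method order is 2; weight 2^2 = 4.
2^2·A(h/2) = 5.3543825484; minus A(h) gives 3.9849075602.
3.9849075602 ÷ 3 = 1.3283025201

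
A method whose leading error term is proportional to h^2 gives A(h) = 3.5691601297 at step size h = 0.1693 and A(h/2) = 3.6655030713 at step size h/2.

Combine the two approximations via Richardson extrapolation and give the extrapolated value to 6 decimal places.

Error is O(h^2); halving h shrinks it by 2^2 = 4.
Weighted: 14.6620122852 − 3.5691601297 = 11.0928521555
Denominator 4 − 1 = 3.
So the Richardson estimate is 3.6976173852.
Shift from A(h/2): +0.0321143139.

3.697617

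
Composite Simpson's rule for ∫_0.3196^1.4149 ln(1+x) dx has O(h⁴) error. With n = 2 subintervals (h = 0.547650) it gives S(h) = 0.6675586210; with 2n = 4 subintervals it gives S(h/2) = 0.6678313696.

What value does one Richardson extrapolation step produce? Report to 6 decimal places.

Leading term ∝ h^4; use weight 16 = 2^4.
Top: 16(0.6678313696) − (0.6675586210) = 10.0177432926
Denominator 16 − 1 = 15.
Result: 0.6678495528
Gap between inputs: 2.727e-04; correction applied: +0.0000181832.

0.667850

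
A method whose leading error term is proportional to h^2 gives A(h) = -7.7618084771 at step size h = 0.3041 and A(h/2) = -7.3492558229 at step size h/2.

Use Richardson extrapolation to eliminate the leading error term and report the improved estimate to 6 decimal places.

Error is O(h^2); halving h shrinks it by 2^2 = 4.
2^2·A(h/2) = -29.3970232916; minus A(h) gives -21.6352148145.
Divide by 2^2 − 1 = 3.
(-21.6352148145) ÷ 3 = -7.2117382715

-7.211738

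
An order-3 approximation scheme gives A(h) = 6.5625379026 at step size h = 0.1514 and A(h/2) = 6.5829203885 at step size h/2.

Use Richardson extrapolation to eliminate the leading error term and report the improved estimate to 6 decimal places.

6.585832

Order 3 gives 2^r = 8 and 2^r − 1 = 7.
2^3×A(h/2) = 52.6633631080; minus A(h) gives 46.1008252054.
Extrapolated: 46.1008252054 / 7 = 6.5858321722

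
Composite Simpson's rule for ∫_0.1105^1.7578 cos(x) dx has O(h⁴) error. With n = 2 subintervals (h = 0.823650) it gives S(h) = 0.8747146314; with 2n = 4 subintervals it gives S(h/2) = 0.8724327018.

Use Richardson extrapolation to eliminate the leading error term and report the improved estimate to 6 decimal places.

Leading term ∝ h^4; use weight 16 = 2^4.
16×0.8724327018 = 13.9589232288; subtract 0.8747146314 → 13.0842085974
Divide by 2^4 − 1 = 15.
(16×0.8724327018 − 0.8747146314)/(16 − 1) = 0.8722805732
Correction |R − A(h/2)| = 1.521e-04; gap |A(h/2) − A(h)| = 2.282e-03.

0.872281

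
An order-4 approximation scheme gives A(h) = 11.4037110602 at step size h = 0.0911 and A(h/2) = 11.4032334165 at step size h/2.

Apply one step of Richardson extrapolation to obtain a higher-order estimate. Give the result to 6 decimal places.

11.403202

Order 4 gives 2^r = 16 and 2^r − 1 = 15.
Numerator 16*A(h/2) − A(h) = 16*11.4032334165 − 11.4037110602 = 171.0480236038
Divide by 2^4 − 1 = 15.
Result: 11.4032015736
Gap between inputs: 4.776e-04; correction applied: −0.0000318429.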